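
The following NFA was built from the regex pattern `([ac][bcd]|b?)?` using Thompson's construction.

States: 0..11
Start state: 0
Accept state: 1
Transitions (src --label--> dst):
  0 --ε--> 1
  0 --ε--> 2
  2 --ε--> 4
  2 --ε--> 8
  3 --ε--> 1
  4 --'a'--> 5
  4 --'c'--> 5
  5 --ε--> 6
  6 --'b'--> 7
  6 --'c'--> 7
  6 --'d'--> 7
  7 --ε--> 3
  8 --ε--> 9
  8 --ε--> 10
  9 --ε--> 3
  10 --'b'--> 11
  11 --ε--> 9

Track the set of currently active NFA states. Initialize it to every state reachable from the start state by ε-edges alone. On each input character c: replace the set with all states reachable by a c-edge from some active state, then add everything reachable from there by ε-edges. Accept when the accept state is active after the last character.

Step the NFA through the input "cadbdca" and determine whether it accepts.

Answer: REJECT

Trace:
initial (ε-close {0}): {0,1,2,3,4,8,9,10}
'c' @ 1: {5,6}
'a' @ 2: {}  — state set empty
rest 'dbdca' ignored (set empty)
final: {}; accept 1 not in set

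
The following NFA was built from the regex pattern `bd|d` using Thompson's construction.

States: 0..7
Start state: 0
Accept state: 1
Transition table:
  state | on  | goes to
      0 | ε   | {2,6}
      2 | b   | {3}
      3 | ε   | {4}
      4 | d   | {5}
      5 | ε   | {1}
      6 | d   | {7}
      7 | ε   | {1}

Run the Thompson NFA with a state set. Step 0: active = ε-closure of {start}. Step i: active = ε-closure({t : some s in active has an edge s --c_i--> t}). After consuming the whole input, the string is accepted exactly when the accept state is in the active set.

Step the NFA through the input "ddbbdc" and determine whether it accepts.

Answer: REJECT

Derivation:
start: ε-closure({0}) = {0,2,6}
'd' @ 1: {1,7}  ✓accept
'd' @ 2: {}  — no active states
rest 'bbdc' ignored (set empty)
end set {} — state 1 not in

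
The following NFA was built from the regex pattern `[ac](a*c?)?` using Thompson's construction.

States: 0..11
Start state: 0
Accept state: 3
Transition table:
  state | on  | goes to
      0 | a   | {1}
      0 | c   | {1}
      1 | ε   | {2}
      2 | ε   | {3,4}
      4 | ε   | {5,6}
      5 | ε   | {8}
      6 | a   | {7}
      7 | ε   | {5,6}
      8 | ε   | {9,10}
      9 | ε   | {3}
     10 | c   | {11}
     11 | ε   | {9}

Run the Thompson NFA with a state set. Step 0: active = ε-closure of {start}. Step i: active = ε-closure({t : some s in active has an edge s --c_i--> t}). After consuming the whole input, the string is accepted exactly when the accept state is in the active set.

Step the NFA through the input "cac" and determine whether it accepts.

S₀ = ε-closure({0}) = {0}
'c' @ 1: {1,2,3,4,5,6,8,9,10}  (accept∈set)
'a' @ 2: {3,5,6,7,8,9,10}  (accept∈set)
'c' @ 3: {3,9,11}  (accept∈set)
end set {3,9,11} — state 3 in

Answer: ACCEPT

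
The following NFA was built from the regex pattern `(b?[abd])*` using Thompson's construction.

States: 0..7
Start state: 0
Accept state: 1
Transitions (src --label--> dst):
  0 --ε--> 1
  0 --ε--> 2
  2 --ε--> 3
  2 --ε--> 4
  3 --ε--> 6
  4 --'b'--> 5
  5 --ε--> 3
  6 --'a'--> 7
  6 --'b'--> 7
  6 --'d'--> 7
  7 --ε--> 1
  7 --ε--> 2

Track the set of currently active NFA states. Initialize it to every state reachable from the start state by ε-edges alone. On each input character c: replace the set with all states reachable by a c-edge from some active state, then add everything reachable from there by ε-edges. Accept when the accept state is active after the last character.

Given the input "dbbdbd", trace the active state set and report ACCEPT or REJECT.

S₀ = ε-closure({0}) = {0,1,2,3,4,6}
'd' @ 1: {1,2,3,4,6,7}  (accept∈set)
'b' @ 2: {1,2,3,4,5,6,7}  (accept∈set)
'b' @ 3: {1,2,3,4,5,6,7}  (accept∈set)
'd' @ 4: {1,2,3,4,6,7}  (accept∈set)
'b' @ 5: {1,2,3,4,5,6,7}  (accept∈set)
'd' @ 6: {1,2,3,4,6,7}  (accept∈set)
end set {1,2,3,4,6,7} — state 1 in

Answer: ACCEPT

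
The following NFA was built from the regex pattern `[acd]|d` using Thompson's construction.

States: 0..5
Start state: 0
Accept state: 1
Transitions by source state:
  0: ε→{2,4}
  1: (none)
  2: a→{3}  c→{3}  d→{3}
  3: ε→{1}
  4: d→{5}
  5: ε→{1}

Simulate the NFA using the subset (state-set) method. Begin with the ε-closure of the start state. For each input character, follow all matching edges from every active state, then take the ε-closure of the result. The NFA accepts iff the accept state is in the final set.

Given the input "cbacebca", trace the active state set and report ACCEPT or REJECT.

Answer: REJECT

Trace:
start: ε-closure({0}) = {0,2,4}
'c' @ 1: {1,3}  [accepting]
'b' @ 2: {}  — dead — no transitions
rest 'acebca' ignored (set empty)
final: {}; accept 1 not in set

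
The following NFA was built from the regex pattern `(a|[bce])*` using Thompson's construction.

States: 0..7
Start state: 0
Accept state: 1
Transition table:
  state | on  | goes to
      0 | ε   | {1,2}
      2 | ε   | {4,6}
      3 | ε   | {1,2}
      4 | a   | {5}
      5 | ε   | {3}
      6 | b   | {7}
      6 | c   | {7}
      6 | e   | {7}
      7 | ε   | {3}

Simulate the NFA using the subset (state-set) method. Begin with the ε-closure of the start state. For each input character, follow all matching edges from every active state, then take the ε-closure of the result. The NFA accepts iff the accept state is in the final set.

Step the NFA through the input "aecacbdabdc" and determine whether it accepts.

initial (ε-close {0}): {0,1,2,4,6}
'a' @ 1: {1,2,3,4,5,6}  ✓accept
'e' @ 2: {1,2,3,4,6,7}  ✓accept
'c' @ 3: {1,2,3,4,6,7}  ✓accept
'a' @ 4: {1,2,3,4,5,6}  ✓accept
'c' @ 5: {1,2,3,4,6,7}  ✓accept
'b' @ 6: {1,2,3,4,6,7}  ✓accept
'd' @ 7: {}  — state set empty
rest 'abdc' ignored (set empty)
after full input: {}  (accept=1 not in)

Answer: REJECT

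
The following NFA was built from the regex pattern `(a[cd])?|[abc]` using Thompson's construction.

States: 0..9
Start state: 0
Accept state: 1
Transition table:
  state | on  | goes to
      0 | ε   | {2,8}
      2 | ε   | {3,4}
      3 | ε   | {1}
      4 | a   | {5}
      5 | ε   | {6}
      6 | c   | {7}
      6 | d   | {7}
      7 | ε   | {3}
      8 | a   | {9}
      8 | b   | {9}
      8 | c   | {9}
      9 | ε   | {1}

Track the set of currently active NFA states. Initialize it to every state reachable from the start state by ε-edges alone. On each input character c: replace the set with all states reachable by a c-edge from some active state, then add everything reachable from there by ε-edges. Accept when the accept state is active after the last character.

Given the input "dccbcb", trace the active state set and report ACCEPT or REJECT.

S₀ = ε-closure({0}) = {0,1,2,3,4,8}
'd' @ 1: {}  — state set empty
rest 'ccbcb' ignored (set empty)
final: {}; accept 1 not in set

Answer: REJECT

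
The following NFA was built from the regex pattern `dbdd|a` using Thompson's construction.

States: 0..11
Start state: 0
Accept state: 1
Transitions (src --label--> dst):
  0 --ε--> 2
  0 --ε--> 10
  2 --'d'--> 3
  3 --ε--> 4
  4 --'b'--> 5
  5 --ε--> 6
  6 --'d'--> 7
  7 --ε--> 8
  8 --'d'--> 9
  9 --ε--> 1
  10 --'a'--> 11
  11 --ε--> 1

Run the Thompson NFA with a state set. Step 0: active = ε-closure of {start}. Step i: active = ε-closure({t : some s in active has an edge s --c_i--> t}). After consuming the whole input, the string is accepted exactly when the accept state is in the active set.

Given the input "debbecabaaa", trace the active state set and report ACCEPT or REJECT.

S₀ = ε-closure({0}) = {0,2,10}
'd' @ 1: {3,4}
'e' @ 2: {}  — dead — no transitions
rest 'bbecabaaa' ignored (set empty)
after full input: {}  (accept=1 not in)

Answer: REJECT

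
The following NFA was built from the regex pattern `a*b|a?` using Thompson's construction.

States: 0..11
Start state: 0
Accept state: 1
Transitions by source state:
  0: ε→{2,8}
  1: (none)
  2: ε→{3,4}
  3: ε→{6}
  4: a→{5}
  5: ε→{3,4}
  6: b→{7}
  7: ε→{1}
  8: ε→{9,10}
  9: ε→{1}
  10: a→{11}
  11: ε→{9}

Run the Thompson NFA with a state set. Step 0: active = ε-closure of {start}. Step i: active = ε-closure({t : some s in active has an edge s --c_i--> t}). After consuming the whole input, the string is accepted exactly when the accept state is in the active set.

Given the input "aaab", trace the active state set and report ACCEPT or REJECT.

start: ε-closure({0}) = {0,1,2,3,4,6,8,9,10}
'a' @ 1: {1,3,4,5,6,9,11}  ✓accept
'a' @ 2: {3,4,5,6}
'a' @ 3: {3,4,5,6}
'b' @ 4: {1,7}  ✓accept
end set {1,7} — state 1 in

Answer: ACCEPT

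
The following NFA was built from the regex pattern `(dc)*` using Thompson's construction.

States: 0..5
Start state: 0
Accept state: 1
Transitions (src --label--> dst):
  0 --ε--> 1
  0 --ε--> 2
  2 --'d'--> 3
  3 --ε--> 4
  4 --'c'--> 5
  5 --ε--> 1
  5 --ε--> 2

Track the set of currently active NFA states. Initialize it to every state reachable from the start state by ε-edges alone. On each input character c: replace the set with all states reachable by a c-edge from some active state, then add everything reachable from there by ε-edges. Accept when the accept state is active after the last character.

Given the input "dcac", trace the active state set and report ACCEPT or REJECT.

Answer: REJECT

Steps:
start: ε-closure({0}) = {0,1,2}
'd' @ 1: {3,4}
'c' @ 2: {1,2,5}  ✓accept
'a' @ 3: {}  — state set empty
rest 'c' ignored (set empty)
after full input: {}  (accept=1 not in)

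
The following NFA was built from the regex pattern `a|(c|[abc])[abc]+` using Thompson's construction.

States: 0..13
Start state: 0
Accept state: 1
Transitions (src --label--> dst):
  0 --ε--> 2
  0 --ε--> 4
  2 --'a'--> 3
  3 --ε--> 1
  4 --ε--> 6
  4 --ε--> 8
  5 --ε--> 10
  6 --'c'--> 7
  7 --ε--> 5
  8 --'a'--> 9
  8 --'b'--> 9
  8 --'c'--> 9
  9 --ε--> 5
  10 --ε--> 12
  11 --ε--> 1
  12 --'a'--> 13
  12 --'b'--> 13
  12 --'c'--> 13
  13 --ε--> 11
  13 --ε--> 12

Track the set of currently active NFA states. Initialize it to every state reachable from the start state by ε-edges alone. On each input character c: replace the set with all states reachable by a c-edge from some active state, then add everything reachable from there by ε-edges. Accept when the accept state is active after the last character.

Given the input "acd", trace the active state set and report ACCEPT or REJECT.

Answer: REJECT

Derivation:
start: ε-closure({0}) = {0,2,4,6,8}
'a' @ 1: {1,3,5,9,10,12}  ✓accept
'c' @ 2: {1,11,12,13}  ✓accept
'd' @ 3: {}  — dead — no transitions
end set {} — state 1 not in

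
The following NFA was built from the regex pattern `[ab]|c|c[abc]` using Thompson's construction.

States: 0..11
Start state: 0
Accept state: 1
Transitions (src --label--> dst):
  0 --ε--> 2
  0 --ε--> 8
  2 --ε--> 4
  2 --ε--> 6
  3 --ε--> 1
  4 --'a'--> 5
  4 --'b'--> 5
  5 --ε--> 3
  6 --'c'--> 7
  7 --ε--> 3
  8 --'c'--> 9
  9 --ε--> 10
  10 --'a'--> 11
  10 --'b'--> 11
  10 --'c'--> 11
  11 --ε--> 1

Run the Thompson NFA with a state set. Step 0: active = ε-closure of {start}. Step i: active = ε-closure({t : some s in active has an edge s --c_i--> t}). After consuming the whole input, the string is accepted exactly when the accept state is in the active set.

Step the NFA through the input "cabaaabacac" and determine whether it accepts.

Answer: REJECT

Trace:
start: ε-closure({0}) = {0,2,4,6,8}
'c' @ 1: {1,3,7,9,10}  ✓accept
'a' @ 2: {1,11}  ✓accept
'b' @ 3: {}  — no active states
rest 'aaabacac' ignored (set empty)
final: {}; accept 1 not in set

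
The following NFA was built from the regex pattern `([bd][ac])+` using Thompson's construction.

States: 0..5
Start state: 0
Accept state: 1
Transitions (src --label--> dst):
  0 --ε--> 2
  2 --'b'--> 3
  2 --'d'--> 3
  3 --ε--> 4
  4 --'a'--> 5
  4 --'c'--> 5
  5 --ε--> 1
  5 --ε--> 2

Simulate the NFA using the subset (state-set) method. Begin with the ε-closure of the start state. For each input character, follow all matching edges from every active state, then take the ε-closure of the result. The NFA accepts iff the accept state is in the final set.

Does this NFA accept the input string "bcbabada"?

Answer: ACCEPT

Derivation:
initial (ε-close {0}): {0,2}
'b' @ 1: {3,4}
'c' @ 2: {1,2,5}  ✓accept
'b' @ 3: {3,4}
'a' @ 4: {1,2,5}  ✓accept
'b' @ 5: {3,4}
'a' @ 6: {1,2,5}  ✓accept
'd' @ 7: {3,4}
'a' @ 8: {1,2,5}  ✓accept
end set {1,2,5} — state 1 in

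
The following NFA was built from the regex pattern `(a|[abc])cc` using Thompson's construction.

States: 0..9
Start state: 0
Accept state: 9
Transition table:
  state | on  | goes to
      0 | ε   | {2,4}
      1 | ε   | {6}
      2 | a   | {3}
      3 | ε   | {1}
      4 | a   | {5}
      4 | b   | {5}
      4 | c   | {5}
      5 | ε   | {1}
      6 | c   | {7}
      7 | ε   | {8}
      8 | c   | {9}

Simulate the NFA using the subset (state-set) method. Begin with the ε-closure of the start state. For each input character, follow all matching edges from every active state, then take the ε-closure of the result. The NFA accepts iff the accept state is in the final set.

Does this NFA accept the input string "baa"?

initial (ε-close {0}): {0,2,4}
'b' @ 1: {1,5,6}
'a' @ 2: {}  — state set empty
rest 'a' ignored (set empty)
end set {} — state 9 not in

Answer: REJECT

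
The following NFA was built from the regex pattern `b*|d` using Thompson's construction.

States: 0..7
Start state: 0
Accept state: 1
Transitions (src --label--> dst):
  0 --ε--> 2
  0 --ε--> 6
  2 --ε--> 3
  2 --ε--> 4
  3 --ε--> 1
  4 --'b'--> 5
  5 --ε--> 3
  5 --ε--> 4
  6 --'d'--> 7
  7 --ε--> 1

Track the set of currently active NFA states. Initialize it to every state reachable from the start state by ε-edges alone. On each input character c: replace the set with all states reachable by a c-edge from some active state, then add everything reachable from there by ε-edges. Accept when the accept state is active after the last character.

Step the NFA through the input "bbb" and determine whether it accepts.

S₀ = ε-closure({0}) = {0,1,2,3,4,6}
'b' @ 1: {1,3,4,5}  [accepting]
'b' @ 2: {1,3,4,5}  [accepting]
'b' @ 3: {1,3,4,5}  [accepting]
final: {1,3,4,5}; accept 1 in set

Answer: ACCEPT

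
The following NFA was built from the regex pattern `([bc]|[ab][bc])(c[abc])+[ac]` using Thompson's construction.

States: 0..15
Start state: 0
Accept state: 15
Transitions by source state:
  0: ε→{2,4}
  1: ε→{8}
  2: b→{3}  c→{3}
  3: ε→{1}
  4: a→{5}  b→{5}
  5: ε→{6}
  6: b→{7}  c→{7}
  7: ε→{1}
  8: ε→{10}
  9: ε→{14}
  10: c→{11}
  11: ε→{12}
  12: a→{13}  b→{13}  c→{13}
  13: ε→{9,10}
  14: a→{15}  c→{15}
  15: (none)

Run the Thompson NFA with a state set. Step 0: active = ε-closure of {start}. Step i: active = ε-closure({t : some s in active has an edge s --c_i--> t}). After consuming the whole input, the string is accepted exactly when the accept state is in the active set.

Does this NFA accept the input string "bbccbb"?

S₀ = ε-closure({0}) = {0,2,4}
'b' @ 1: {1,3,5,6,8,10}
'b' @ 2: {1,7,8,10}
'c' @ 3: {11,12}
'c' @ 4: {9,10,13,14}
'b' @ 5: {}  — dead — no transitions
rest 'b' ignored (set empty)
after full input: {}  (accept=15 not in)

Answer: REJECT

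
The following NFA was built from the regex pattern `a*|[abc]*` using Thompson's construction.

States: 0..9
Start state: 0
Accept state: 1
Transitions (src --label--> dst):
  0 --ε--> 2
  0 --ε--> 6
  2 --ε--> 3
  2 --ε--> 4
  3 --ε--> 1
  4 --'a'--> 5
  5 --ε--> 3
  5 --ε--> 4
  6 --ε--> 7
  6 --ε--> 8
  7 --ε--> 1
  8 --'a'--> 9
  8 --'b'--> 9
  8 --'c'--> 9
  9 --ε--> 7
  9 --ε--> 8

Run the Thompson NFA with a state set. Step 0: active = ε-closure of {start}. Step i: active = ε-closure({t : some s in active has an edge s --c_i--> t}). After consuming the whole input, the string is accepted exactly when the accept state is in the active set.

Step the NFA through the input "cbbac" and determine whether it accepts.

start: ε-closure({0}) = {0,1,2,3,4,6,7,8}
'c' @ 1: {1,7,8,9}  (accept∈set)
'b' @ 2: {1,7,8,9}  (accept∈set)
'b' @ 3: {1,7,8,9}  (accept∈set)
'a' @ 4: {1,7,8,9}  (accept∈set)
'c' @ 5: {1,7,8,9}  (accept∈set)
after full input: {1,7,8,9}  (accept=1 in)

Answer: ACCEPT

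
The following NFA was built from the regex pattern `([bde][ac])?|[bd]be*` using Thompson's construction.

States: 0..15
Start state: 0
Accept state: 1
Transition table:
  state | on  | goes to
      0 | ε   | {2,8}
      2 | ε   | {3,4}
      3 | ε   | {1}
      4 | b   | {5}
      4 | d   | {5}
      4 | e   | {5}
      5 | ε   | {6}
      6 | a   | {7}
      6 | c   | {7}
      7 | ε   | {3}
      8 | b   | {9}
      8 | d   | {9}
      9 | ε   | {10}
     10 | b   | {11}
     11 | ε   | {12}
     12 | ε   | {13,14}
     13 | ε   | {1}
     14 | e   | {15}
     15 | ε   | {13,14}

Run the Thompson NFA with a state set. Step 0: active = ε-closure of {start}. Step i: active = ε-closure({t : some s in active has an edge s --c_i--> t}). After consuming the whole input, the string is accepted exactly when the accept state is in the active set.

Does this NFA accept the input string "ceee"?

Answer: REJECT

Derivation:
initial (ε-close {0}): {0,1,2,3,4,8}
'c' @ 1: {}  — dead — no transitions
rest 'eee' ignored (set empty)
after full input: {}  (accept=1 not in)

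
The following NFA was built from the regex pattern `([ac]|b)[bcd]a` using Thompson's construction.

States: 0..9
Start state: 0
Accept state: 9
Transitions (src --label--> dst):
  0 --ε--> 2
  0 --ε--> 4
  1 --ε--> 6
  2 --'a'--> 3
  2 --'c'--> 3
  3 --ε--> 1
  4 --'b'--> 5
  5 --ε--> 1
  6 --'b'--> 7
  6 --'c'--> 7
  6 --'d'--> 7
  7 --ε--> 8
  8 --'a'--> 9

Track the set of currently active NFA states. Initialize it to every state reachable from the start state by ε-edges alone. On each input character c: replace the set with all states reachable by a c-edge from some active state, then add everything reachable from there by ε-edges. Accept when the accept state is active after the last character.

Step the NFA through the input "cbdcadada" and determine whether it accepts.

Answer: REJECT

Derivation:
S₀ = ε-closure({0}) = {0,2,4}
'c' @ 1: {1,3,6}
'b' @ 2: {7,8}
'd' @ 3: {}  — no active states
rest 'cadada' ignored (set empty)
final: {}; accept 9 not in set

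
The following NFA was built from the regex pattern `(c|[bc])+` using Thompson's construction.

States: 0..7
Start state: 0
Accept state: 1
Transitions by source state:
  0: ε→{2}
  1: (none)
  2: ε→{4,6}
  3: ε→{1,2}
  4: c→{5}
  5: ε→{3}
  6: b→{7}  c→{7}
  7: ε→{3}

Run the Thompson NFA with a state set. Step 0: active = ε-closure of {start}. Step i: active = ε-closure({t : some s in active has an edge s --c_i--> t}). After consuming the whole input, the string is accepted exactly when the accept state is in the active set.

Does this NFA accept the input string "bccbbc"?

S₀ = ε-closure({0}) = {0,2,4,6}
'b' @ 1: {1,2,3,4,6,7}  [accepting]
'c' @ 2: {1,2,3,4,5,6,7}  [accepting]
'c' @ 3: {1,2,3,4,5,6,7}  [accepting]
'b' @ 4: {1,2,3,4,6,7}  [accepting]
'b' @ 5: {1,2,3,4,6,7}  [accepting]
'c' @ 6: {1,2,3,4,5,6,7}  [accepting]
after full input: {1,2,3,4,5,6,7}  (accept=1 in)

Answer: ACCEPT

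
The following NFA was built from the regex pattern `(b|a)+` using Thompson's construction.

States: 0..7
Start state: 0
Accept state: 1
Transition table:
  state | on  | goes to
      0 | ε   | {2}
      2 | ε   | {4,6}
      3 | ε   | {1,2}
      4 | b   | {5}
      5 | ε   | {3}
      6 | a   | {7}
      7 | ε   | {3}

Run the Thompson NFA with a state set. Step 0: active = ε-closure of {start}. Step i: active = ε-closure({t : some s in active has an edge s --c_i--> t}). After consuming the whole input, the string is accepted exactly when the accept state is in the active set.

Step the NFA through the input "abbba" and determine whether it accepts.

initial (ε-close {0}): {0,2,4,6}
'a' @ 1: {1,2,3,4,6,7}  ✓accept
'b' @ 2: {1,2,3,4,5,6}  ✓accept
'b' @ 3: {1,2,3,4,5,6}  ✓accept
'b' @ 4: {1,2,3,4,5,6}  ✓accept
'a' @ 5: {1,2,3,4,6,7}  ✓accept
final: {1,2,3,4,6,7}; accept 1 in set

Answer: ACCEPT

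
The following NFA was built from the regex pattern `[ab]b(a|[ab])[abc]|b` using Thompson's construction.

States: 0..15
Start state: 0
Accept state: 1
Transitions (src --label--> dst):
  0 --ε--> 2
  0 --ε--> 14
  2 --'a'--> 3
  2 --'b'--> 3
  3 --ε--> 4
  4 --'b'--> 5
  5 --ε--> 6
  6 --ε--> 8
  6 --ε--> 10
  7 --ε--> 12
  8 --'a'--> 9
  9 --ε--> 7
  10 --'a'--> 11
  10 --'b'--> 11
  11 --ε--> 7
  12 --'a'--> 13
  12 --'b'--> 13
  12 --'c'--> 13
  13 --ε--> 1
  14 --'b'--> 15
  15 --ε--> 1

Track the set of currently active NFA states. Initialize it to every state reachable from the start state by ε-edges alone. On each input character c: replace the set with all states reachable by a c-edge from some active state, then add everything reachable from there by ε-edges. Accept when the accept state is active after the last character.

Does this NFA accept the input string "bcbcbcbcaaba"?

initial (ε-close {0}): {0,2,14}
'b' @ 1: {1,3,4,15}  (accept∈set)
'c' @ 2: {}  — no active states
rest 'bcbcbcaaba' ignored (set empty)
final: {}; accept 1 not in set

Answer: REJECT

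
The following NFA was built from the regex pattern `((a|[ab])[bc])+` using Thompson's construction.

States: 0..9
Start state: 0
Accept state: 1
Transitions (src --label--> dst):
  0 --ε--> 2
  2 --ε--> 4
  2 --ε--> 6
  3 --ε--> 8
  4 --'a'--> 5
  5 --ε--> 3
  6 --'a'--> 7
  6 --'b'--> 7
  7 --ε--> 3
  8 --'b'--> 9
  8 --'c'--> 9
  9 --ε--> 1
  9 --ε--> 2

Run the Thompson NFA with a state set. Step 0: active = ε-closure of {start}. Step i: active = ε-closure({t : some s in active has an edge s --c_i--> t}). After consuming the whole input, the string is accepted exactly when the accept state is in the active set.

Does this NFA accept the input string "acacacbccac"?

Answer: REJECT

Steps:
S₀ = ε-closure({0}) = {0,2,4,6}
'a' @ 1: {3,5,7,8}
'c' @ 2: {1,2,4,6,9}  ✓accept
'a' @ 3: {3,5,7,8}
'c' @ 4: {1,2,4,6,9}  ✓accept
'a' @ 5: {3,5,7,8}
'c' @ 6: {1,2,4,6,9}  ✓accept
'b' @ 7: {3,7,8}
'c' @ 8: {1,2,4,6,9}  ✓accept
'c' @ 9: {}  — dead — no transitions
rest 'ac' ignored (set empty)
after full input: {}  (accept=1 not in)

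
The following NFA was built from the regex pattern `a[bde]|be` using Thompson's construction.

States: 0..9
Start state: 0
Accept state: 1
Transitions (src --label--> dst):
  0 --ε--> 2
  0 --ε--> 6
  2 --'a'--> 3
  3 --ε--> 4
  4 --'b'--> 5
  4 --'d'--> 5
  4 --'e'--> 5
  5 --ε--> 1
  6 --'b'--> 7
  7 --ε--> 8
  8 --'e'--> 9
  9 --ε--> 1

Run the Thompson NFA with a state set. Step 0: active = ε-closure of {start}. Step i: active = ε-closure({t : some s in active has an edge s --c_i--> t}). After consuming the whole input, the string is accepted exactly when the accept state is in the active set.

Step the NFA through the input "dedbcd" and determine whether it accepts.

Answer: REJECT

Trace:
start: ε-closure({0}) = {0,2,6}
'd' @ 1: {}  — dead — no transitions
rest 'edbcd' ignored (set empty)
after full input: {}  (accept=1 not in)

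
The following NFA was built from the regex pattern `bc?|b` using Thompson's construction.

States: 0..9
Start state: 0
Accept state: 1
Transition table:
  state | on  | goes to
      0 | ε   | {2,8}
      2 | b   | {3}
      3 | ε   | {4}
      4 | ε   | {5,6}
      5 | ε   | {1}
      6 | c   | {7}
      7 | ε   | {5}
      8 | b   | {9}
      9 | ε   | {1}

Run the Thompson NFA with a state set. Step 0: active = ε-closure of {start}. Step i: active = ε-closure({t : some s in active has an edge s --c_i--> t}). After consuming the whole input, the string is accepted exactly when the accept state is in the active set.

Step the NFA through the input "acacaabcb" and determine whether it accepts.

initial (ε-close {0}): {0,2,8}
'a' @ 1: {}  — state set empty
rest 'cacaabcb' ignored (set empty)
end set {} — state 1 not in

Answer: REJECT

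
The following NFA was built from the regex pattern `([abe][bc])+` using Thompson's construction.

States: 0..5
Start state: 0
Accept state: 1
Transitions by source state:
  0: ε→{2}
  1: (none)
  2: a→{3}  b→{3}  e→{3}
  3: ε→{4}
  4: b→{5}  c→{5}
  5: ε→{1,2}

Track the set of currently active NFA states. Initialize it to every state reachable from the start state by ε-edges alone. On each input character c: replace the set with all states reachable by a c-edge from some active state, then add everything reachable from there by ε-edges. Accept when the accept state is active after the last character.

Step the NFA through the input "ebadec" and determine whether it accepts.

Answer: REJECT

Derivation:
initial (ε-close {0}): {0,2}
'e' @ 1: {3,4}
'b' @ 2: {1,2,5}  ✓accept
'a' @ 3: {3,4}
'd' @ 4: {}  — dead — no transitions
rest 'ec' ignored (set empty)
final: {}; accept 1 not in set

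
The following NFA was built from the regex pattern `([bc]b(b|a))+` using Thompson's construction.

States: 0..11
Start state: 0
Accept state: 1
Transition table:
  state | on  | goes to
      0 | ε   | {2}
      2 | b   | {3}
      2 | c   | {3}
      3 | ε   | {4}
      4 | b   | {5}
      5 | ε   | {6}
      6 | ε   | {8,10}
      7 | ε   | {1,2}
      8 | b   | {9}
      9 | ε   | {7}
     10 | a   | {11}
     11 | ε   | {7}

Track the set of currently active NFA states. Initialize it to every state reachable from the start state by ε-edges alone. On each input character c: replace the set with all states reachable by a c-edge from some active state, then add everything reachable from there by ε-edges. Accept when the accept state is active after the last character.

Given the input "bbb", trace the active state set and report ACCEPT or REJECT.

Answer: ACCEPT

Trace:
initial (ε-close {0}): {0,2}
'b' @ 1: {3,4}
'b' @ 2: {5,6,8,10}
'b' @ 3: {1,2,7,9}  ✓accept
end set {1,2,7,9} — state 1 in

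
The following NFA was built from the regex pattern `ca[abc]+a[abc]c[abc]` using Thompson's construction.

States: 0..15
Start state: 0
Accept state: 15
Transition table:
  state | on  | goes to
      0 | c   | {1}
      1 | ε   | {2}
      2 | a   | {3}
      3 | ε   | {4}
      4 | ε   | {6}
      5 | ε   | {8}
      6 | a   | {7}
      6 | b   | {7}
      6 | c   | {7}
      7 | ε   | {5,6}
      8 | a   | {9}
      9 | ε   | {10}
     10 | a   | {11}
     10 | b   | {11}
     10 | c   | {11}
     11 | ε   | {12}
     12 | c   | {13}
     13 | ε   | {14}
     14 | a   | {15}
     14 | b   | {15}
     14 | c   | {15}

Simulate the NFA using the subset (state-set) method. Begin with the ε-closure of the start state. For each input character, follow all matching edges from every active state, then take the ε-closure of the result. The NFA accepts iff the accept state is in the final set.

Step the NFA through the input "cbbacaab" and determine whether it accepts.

Answer: REJECT

Derivation:
S₀ = ε-closure({0}) = {0}
'c' @ 1: {1,2}
'b' @ 2: {}  — no active states
rest 'bacaab' ignored (set empty)
after full input: {}  (accept=15 not in)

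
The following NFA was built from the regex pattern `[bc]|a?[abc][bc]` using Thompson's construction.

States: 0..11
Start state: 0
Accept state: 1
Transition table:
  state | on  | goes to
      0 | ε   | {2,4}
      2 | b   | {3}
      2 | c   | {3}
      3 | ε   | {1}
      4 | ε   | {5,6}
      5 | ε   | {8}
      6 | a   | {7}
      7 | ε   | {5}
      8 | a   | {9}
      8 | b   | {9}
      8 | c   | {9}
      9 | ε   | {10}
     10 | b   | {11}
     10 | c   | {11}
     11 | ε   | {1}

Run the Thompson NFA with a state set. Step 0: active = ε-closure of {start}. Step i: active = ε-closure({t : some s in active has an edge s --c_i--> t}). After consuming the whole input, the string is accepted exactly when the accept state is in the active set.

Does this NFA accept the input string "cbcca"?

initial (ε-close {0}): {0,2,4,5,6,8}
'c' @ 1: {1,3,9,10}  (accept∈set)
'b' @ 2: {1,11}  (accept∈set)
'c' @ 3: {}  — no active states
rest 'ca' ignored (set empty)
final: {}; accept 1 not in set

Answer: REJECT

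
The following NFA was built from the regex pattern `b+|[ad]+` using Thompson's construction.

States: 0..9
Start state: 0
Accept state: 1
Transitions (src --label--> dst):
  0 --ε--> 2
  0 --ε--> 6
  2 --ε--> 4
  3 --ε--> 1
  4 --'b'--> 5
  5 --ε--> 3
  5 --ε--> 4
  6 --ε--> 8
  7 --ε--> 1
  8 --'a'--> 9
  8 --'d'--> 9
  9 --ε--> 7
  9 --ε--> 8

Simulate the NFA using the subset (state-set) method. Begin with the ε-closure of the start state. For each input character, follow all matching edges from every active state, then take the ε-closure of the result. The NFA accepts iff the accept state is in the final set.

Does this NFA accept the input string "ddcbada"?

Answer: REJECT

Derivation:
S₀ = ε-closure({0}) = {0,2,4,6,8}
'd' @ 1: {1,7,8,9}  ✓accept
'd' @ 2: {1,7,8,9}  ✓accept
'c' @ 3: {}  — dead — no transitions
rest 'bada' ignored (set empty)
after full input: {}  (accept=1 not in)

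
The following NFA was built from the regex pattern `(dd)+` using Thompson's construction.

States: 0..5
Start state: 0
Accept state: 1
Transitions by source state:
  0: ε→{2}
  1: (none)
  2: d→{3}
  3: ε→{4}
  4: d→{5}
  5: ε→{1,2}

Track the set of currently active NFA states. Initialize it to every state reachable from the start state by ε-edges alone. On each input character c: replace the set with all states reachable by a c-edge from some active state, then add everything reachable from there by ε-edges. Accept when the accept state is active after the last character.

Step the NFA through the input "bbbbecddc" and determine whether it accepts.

start: ε-closure({0}) = {0,2}
'b' @ 1: {}  — state set empty
rest 'bbbecddc' ignored (set empty)
end set {} — state 1 not in

Answer: REJECT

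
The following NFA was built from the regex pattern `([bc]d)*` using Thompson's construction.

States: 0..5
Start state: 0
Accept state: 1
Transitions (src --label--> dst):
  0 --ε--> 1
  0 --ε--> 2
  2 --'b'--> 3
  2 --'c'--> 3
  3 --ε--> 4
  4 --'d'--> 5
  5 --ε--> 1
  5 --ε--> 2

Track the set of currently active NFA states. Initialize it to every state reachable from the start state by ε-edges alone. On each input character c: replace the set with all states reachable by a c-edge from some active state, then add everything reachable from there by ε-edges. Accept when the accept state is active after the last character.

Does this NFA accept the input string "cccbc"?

Answer: REJECT

Derivation:
initial (ε-close {0}): {0,1,2}
'c' @ 1: {3,4}
'c' @ 2: {}  — no active states
rest 'cbc' ignored (set empty)
end set {} — state 1 not in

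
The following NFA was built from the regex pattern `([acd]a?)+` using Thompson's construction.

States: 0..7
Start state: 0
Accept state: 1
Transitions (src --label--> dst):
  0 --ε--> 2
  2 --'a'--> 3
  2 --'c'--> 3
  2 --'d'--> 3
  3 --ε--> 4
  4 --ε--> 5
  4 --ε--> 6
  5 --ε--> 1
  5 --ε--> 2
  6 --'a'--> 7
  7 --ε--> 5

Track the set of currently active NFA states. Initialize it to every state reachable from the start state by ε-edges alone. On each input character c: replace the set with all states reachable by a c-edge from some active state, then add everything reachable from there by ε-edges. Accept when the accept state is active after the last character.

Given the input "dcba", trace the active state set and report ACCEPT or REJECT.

S₀ = ε-closure({0}) = {0,2}
'd' @ 1: {1,2,3,4,5,6}  ✓accept
'c' @ 2: {1,2,3,4,5,6}  ✓accept
'b' @ 3: {}  — dead — no transitions
rest 'a' ignored (set empty)
end set {} — state 1 not in

Answer: REJECT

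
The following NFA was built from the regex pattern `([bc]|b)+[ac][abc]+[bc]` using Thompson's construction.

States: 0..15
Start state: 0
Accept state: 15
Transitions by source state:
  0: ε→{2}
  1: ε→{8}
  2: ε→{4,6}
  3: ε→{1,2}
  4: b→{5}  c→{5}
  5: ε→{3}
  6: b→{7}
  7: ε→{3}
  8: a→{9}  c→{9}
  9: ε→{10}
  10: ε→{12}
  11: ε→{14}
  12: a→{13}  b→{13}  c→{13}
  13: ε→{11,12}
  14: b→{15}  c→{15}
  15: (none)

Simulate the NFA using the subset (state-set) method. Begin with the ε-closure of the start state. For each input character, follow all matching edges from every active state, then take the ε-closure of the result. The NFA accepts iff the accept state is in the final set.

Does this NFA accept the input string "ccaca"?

Answer: REJECT

Steps:
initial (ε-close {0}): {0,2,4,6}
'c' @ 1: {1,2,3,4,5,6,8}
'c' @ 2: {1,2,3,4,5,6,8,9,10,12}
'a' @ 3: {9,10,11,12,13,14}
'c' @ 4: {11,12,13,14,15}  [accepting]
'a' @ 5: {11,12,13,14}
after full input: {11,12,13,14}  (accept=15 not in)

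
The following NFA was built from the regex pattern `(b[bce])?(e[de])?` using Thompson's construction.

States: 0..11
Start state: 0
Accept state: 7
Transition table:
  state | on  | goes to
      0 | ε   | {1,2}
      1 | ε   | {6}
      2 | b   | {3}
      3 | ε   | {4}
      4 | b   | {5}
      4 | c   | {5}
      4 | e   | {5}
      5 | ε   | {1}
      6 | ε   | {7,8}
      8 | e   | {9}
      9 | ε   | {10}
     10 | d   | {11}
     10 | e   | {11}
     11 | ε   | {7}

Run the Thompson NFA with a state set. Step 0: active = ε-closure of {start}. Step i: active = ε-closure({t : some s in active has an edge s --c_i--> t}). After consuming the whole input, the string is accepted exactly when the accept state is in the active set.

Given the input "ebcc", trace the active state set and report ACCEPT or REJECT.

Answer: REJECT

Steps:
S₀ = ε-closure({0}) = {0,1,2,6,7,8}
'e' @ 1: {9,10}
'b' @ 2: {}  — dead — no transitions
rest 'cc' ignored (set empty)
final: {}; accept 7 not in set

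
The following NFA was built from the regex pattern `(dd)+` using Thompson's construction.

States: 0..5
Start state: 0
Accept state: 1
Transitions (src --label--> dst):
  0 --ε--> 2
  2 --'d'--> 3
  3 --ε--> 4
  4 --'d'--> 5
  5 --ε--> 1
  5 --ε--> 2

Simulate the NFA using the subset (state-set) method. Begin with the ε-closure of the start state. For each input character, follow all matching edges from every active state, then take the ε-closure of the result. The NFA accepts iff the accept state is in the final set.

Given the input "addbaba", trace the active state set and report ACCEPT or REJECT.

start: ε-closure({0}) = {0,2}
'a' @ 1: {}  — dead — no transitions
rest 'ddbaba' ignored (set empty)
after full input: {}  (accept=1 not in)

Answer: REJECT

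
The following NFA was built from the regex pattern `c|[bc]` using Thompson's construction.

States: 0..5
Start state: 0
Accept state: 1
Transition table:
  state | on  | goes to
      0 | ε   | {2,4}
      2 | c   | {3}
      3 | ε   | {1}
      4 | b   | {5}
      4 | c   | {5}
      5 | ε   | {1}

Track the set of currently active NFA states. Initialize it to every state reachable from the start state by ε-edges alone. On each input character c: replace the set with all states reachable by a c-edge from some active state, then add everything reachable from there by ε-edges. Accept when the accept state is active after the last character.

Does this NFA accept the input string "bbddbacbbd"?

start: ε-closure({0}) = {0,2,4}
'b' @ 1: {1,5}  [accepting]
'b' @ 2: {}  — no active states
rest 'ddbacbbd' ignored (set empty)
end set {} — state 1 not in

Answer: REJECT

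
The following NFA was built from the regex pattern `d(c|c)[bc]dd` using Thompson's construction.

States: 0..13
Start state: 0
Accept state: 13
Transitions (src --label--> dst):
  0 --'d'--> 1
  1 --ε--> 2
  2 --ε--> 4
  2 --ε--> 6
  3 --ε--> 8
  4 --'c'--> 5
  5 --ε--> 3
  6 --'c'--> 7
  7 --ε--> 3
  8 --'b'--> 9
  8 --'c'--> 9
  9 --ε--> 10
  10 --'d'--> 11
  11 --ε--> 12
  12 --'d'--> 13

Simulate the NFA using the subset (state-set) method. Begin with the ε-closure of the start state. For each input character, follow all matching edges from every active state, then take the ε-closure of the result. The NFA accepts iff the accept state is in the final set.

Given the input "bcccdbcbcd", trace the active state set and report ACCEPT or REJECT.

Answer: REJECT

Steps:
initial (ε-close {0}): {0}
'b' @ 1: {}  — state set empty
rest 'cccdbcbcd' ignored (set empty)
after full input: {}  (accept=13 not in)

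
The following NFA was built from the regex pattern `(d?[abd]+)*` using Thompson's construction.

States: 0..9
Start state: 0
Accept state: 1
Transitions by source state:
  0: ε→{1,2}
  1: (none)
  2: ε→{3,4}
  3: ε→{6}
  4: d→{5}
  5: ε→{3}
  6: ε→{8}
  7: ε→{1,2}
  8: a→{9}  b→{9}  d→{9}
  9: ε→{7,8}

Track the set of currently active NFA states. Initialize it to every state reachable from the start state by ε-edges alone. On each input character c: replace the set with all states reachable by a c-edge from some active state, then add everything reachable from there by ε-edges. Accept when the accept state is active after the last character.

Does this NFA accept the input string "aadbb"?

Answer: ACCEPT

Derivation:
S₀ = ε-closure({0}) = {0,1,2,3,4,6,8}
'a' @ 1: {1,2,3,4,6,7,8,9}  (accept∈set)
'a' @ 2: {1,2,3,4,6,7,8,9}  (accept∈set)
'd' @ 3: {1,2,3,4,5,6,7,8,9}  (accept∈set)
'b' @ 4: {1,2,3,4,6,7,8,9}  (accept∈set)
'b' @ 5: {1,2,3,4,6,7,8,9}  (accept∈set)
end set {1,2,3,4,6,7,8,9} — state 1 in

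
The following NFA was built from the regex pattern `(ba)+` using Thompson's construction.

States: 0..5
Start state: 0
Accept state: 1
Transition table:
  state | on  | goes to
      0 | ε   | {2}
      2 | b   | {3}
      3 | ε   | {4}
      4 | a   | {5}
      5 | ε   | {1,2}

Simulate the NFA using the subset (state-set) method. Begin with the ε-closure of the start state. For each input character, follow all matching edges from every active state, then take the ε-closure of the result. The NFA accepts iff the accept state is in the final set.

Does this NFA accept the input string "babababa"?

initial (ε-close {0}): {0,2}
'b' @ 1: {3,4}
'a' @ 2: {1,2,5}  [accepting]
'b' @ 3: {3,4}
'a' @ 4: {1,2,5}  [accepting]
'b' @ 5: {3,4}
'a' @ 6: {1,2,5}  [accepting]
'b' @ 7: {3,4}
'a' @ 8: {1,2,5}  [accepting]
final: {1,2,5}; accept 1 in set

Answer: ACCEPT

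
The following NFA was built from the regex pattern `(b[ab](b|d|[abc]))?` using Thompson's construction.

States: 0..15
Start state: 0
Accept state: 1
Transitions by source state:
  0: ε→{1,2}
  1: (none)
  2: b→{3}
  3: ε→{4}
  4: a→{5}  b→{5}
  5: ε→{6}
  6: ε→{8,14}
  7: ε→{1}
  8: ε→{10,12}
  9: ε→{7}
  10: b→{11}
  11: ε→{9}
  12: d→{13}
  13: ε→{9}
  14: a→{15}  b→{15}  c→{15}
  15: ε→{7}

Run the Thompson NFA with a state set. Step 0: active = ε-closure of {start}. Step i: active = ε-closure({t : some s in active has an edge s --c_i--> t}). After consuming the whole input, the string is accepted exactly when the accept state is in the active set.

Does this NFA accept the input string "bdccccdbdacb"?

Answer: REJECT

Trace:
initial (ε-close {0}): {0,1,2}
'b' @ 1: {3,4}
'd' @ 2: {}  — dead — no transitions
rest 'ccccdbdacb' ignored (set empty)
after full input: {}  (accept=1 not in)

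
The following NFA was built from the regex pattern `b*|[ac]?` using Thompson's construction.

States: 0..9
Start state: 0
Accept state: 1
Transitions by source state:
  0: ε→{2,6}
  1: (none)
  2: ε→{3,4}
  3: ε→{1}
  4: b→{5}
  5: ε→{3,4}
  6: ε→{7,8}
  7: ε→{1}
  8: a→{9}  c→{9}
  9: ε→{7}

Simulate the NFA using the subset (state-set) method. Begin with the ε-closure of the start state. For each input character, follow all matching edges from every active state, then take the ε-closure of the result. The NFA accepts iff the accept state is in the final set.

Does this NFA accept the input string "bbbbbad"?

start: ε-closure({0}) = {0,1,2,3,4,6,7,8}
'b' @ 1: {1,3,4,5}  (accept∈set)
'b' @ 2: {1,3,4,5}  (accept∈set)
'b' @ 3: {1,3,4,5}  (accept∈set)
'b' @ 4: {1,3,4,5}  (accept∈set)
'b' @ 5: {1,3,4,5}  (accept∈set)
'a' @ 6: {}  — no active states
rest 'd' ignored (set empty)
final: {}; accept 1 not in set

Answer: REJECT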